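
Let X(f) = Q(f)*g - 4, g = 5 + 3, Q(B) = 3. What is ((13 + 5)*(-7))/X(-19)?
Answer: -63/10 ≈ -6.3000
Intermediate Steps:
g = 8
X(f) = 20 (X(f) = 3*8 - 4 = 24 - 4 = 20)
((13 + 5)*(-7))/X(-19) = ((13 + 5)*(-7))/20 = (18*(-7))*(1/20) = -126*1/20 = -63/10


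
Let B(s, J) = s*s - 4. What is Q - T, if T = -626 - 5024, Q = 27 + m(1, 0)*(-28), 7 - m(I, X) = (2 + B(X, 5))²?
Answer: 5593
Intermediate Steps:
B(s, J) = -4 + s² (B(s, J) = s² - 4 = -4 + s²)
m(I, X) = 7 - (-2 + X²)² (m(I, X) = 7 - (2 + (-4 + X²))² = 7 - (-2 + X²)²)
Q = -57 (Q = 27 + (7 - (-2 + 0²)²)*(-28) = 27 + (7 - (-2 + 0)²)*(-28) = 27 + (7 - 1*(-2)²)*(-28) = 27 + (7 - 1*4)*(-28) = 27 + (7 - 4)*(-28) = 27 + 3*(-28) = 27 - 84 = -57)
T = -5650
Q - T = -57 - 1*(-5650) = -57 + 5650 = 5593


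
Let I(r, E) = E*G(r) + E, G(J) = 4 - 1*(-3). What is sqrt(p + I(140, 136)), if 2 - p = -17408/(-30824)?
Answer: sqrt(16173329682)/3853 ≈ 33.007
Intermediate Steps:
G(J) = 7 (G(J) = 4 + 3 = 7)
p = 5530/3853 (p = 2 - (-17408)/(-30824) = 2 - (-17408)*(-1)/30824 = 2 - 1*2176/3853 = 2 - 2176/3853 = 5530/3853 ≈ 1.4352)
I(r, E) = 8*E (I(r, E) = E*7 + E = 7*E + E = 8*E)
sqrt(p + I(140, 136)) = sqrt(5530/3853 + 8*136) = sqrt(5530/3853 + 1088) = sqrt(4197594/3853) = sqrt(16173329682)/3853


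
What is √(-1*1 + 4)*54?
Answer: 54*√3 ≈ 93.531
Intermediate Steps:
√(-1*1 + 4)*54 = √(-1 + 4)*54 = √3*54 = 54*√3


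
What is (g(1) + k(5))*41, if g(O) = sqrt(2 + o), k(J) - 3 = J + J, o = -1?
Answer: 574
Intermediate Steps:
k(J) = 3 + 2*J (k(J) = 3 + (J + J) = 3 + 2*J)
g(O) = 1 (g(O) = sqrt(2 - 1) = sqrt(1) = 1)
(g(1) + k(5))*41 = (1 + (3 + 2*5))*41 = (1 + (3 + 10))*41 = (1 + 13)*41 = 14*41 = 574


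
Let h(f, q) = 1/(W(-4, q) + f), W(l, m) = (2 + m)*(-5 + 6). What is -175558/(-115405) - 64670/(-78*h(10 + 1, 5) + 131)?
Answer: -2232301201/4385390 ≈ -509.03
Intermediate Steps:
W(l, m) = 2 + m (W(l, m) = (2 + m)*1 = 2 + m)
h(f, q) = 1/(2 + f + q) (h(f, q) = 1/((2 + q) + f) = 1/(2 + f + q))
-175558/(-115405) - 64670/(-78*h(10 + 1, 5) + 131) = -175558/(-115405) - 64670/(-78/(2 + (10 + 1) + 5) + 131) = -175558*(-1/115405) - 64670/(-78/(2 + 11 + 5) + 131) = 175558/115405 - 64670/(-78/18 + 131) = 175558/115405 - 64670/(-78*1/18 + 131) = 175558/115405 - 64670/(-13/3 + 131) = 175558/115405 - 64670/380/3 = 175558/115405 - 64670*3/380 = 175558/115405 - 19401/38 = -2232301201/4385390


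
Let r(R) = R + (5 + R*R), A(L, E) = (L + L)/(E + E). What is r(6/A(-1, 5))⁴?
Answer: 586181640625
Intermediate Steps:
A(L, E) = L/E (A(L, E) = (2*L)/((2*E)) = (2*L)*(1/(2*E)) = L/E)
r(R) = 5 + R + R² (r(R) = R + (5 + R²) = 5 + R + R²)
r(6/A(-1, 5))⁴ = (5 + 6/((-1/5)) + (6/((-1/5)))²)⁴ = (5 + 6/((-1*⅕)) + (6/((-1*⅕)))²)⁴ = (5 + 6/(-⅕) + (6/(-⅕))²)⁴ = (5 + 6*(-5) + (6*(-5))²)⁴ = (5 - 30 + (-30)²)⁴ = (5 - 30 + 900)⁴ = 875⁴ = 586181640625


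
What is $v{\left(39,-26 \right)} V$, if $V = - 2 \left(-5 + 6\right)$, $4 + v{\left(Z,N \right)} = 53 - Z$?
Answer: $-20$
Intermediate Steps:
$v{\left(Z,N \right)} = 49 - Z$ ($v{\left(Z,N \right)} = -4 - \left(-53 + Z\right) = 49 - Z$)
$V = -2$ ($V = \left(-2\right) 1 = -2$)
$v{\left(39,-26 \right)} V = \left(49 - 39\right) \left(-2\right) = 10 \left(-2\right) = -20$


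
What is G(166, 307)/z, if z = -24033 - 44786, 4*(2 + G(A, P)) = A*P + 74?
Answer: -12757/68819 ≈ -0.18537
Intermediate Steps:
G(A, P) = 33/2 + A*P/4 (G(A, P) = -2 + (A*P + 74)/4 = -2 + (74 + A*P)/4 = -2 + (37/2 + A*P/4) = 33/2 + A*P/4)
z = -68819
G(166, 307)/z = (33/2 + (¼)*166*307)/(-68819) = (33/2 + 25481/2)*(-1/68819) = 12757*(-1/68819) = -12757/68819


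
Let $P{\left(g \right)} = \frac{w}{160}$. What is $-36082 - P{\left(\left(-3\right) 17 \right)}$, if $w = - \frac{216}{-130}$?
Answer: $- \frac{93813227}{2600} \approx -36082.0$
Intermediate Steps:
$w = \frac{108}{65}$ ($w = \left(-216\right) \left(- \frac{1}{130}\right) = \frac{108}{65} \approx 1.6615$)
$P{\left(g \right)} = \frac{27}{2600}$ ($P{\left(g \right)} = \frac{108}{65 \cdot 160} = \frac{108}{65} \cdot \frac{1}{160} = \frac{27}{2600}$)
$-36082 - P{\left(\left(-3\right) 17 \right)} = -36082 - \frac{27}{2600} = - \frac{93813227}{2600}$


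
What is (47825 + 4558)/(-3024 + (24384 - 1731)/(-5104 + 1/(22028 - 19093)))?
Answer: -29063328131/1680249233 ≈ -17.297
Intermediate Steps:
(47825 + 4558)/(-3024 + (24384 - 1731)/(-5104 + 1/(22028 - 19093))) = 52383/(-3024 + 22653/(-5104 + 1/2935)) = 52383/(-3024 + 22653/(-14980239/2935)) = 52383/(-3024 + 22653*(-2935/14980239)) = 52383/(-3024 - 7387395/1664471) = 52383/(-5040747699/1664471) = 52383*(-1664471/5040747699) = -29063328131/1680249233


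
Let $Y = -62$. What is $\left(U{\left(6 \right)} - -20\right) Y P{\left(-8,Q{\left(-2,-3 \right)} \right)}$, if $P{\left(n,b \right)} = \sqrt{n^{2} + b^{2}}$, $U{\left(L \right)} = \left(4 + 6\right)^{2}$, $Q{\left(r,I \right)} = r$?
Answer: $- 14880 \sqrt{17} \approx -61352.0$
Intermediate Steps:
$U{\left(L \right)} = 100$ ($U{\left(L \right)} = 10^{2} = 100$)
$P{\left(n,b \right)} = \sqrt{b^{2} + n^{2}}$
$\left(U{\left(6 \right)} - -20\right) Y P{\left(-8,Q{\left(-2,-3 \right)} \right)} = \left(100 - -20\right) \left(-62\right) \sqrt{\left(-2\right)^{2} + \left(-8\right)^{2}} = \left(100 + 20\right) \left(-62\right) \sqrt{4 + 64} = 120 \left(-62\right) \sqrt{68} = - 7440 \cdot 2 \sqrt{17} = - 14880 \sqrt{17}$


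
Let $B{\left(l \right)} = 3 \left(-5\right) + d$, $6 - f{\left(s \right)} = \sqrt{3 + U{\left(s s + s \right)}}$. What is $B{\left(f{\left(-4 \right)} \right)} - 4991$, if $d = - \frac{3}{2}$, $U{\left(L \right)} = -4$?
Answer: $- \frac{10015}{2} \approx -5007.5$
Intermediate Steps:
$f{\left(s \right)} = 6 - i$ ($f{\left(s \right)} = 6 - \sqrt{3 - 4} = 6 - \sqrt{-1} = 6 - i$)
$d = - \frac{3}{2}$ ($d = \left(-3\right) \frac{1}{2} = - \frac{3}{2} \approx -1.5$)
$B{\left(l \right)} = - \frac{33}{2}$ ($B{\left(l \right)} = 3 \left(-5\right) - \frac{3}{2} = -15 - \frac{3}{2} = - \frac{33}{2}$)
$B{\left(f{\left(-4 \right)} \right)} - 4991 = - \frac{33}{2} - 4991 = - \frac{10015}{2}$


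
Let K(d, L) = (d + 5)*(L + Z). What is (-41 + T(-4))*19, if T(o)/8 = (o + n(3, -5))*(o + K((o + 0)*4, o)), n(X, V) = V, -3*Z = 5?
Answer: -80579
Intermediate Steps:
Z = -5/3 (Z = -⅓*5 = -5/3 ≈ -1.6667)
K(d, L) = (5 + d)*(-5/3 + L) (K(d, L) = (d + 5)*(L - 5/3) = (5 + d)*(-5/3 + L))
T(o) = 8*(-5 + o)*(-25/3 + 4*o² - 2*o/3) (T(o) = 8*((o - 5)*(o + (-25/3 + 5*o - 5*(o + 0)*4/3 + o*((o + 0)*4)))) = 8*((-5 + o)*(o + (-25/3 + 5*o - 5*o*4/3 + o*(o*4)))) = 8*((-5 + o)*(o + (-25/3 + 5*o - 20*o/3 + o*(4*o)))) = 8*((-5 + o)*(o + (-25/3 + 5*o - 20*o/3 + 4*o²))) = 8*((-5 + o)*(o + (-25/3 + 4*o² - 5*o/3))) = 8*((-5 + o)*(-25/3 + 4*o² - 2*o/3)) = 8*(-5 + o)*(-25/3 + 4*o² - 2*o/3))
(-41 + T(-4))*19 = (-41 + (1000/3 - 40*(-4) + 32*(-4)³ - 496/3*(-4)²))*19 = (-41 + (1000/3 + 160 + 32*(-64) - 496/3*16))*19 = (-41 + (1000/3 + 160 - 2048 - 7936/3))*19 = (-41 - 4200)*19 = -4241*19 = -80579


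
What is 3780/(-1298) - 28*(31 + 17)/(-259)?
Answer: 54678/24013 ≈ 2.2770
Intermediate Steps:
3780/(-1298) - 28*(31 + 17)/(-259) = 3780*(-1/1298) - 28*48*(-1/259) = -1890/649 - 1344*(-1/259) = -1890/649 + 192/37 = 54678/24013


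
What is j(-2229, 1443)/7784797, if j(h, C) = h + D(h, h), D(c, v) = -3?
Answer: -2232/7784797 ≈ -0.00028671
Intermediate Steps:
j(h, C) = -3 + h (j(h, C) = h - 3 = -3 + h)
j(-2229, 1443)/7784797 = (-3 - 2229)/7784797 = -2232*1/7784797 = -2232/7784797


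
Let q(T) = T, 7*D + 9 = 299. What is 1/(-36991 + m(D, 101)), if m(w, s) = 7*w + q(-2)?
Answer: -1/36703 ≈ -2.7246e-5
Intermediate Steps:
D = 290/7 (D = -9/7 + (1/7)*299 = -9/7 + 299/7 = 290/7 ≈ 41.429)
m(w, s) = -2 + 7*w (m(w, s) = 7*w - 2 = -2 + 7*w)
1/(-36991 + m(D, 101)) = 1/(-36991 + (-2 + 7*(290/7))) = 1/(-36991 + (-2 + 290)) = 1/(-36991 + 288) = 1/(-36703) = -1/36703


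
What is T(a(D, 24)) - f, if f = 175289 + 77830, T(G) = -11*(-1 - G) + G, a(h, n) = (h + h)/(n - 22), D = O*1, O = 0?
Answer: -253108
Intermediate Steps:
D = 0 (D = 0*1 = 0)
a(h, n) = 2*h/(-22 + n) (a(h, n) = (2*h)/(-22 + n) = 2*h/(-22 + n))
T(G) = 11 + 12*G (T(G) = (11 + 11*G) + G = 11 + 12*G)
f = 253119
T(a(D, 24)) - f = (11 + 12*(2*0/(-22 + 24))) - 1*253119 = (11 + 12*(2*0/2)) - 253119 = (11 + 12*(2*0*(½))) - 253119 = (11 + 12*0) - 253119 = (11 + 0) - 253119 = 11 - 253119 = -253108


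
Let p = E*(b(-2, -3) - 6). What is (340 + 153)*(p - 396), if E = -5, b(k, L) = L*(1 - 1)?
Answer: -180438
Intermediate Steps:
b(k, L) = 0 (b(k, L) = L*0 = 0)
p = 30 (p = -5*(0 - 6) = -5*(-6) = 30)
(340 + 153)*(p - 396) = (340 + 153)*(30 - 396) = 493*(-366) = -180438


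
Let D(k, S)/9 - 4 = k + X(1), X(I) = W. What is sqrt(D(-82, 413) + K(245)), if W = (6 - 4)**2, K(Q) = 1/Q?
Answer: I*sqrt(815845)/35 ≈ 25.807*I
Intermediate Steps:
W = 4 (W = 2**2 = 4)
X(I) = 4
D(k, S) = 72 + 9*k (D(k, S) = 36 + 9*(k + 4) = 36 + 9*(4 + k) = 36 + (36 + 9*k) = 72 + 9*k)
sqrt(D(-82, 413) + K(245)) = sqrt((72 + 9*(-82)) + 1/245) = sqrt((72 - 738) + 1/245) = sqrt(-666 + 1/245) = sqrt(-163169/245) = I*sqrt(815845)/35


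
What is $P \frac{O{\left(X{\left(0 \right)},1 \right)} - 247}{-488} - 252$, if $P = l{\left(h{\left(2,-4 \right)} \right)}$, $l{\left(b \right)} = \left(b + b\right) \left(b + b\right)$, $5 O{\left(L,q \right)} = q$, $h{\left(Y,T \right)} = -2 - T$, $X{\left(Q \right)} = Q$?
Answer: $- \frac{74392}{305} \approx -243.91$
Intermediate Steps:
$O{\left(L,q \right)} = \frac{q}{5}$
$l{\left(b \right)} = 4 b^{2}$ ($l{\left(b \right)} = 2 b 2 b = 4 b^{2}$)
$P = 16$ ($P = 4 \left(-2 - -4\right)^{2} = 4 \left(-2 + 4\right)^{2} = 4 \cdot 2^{2} = 4 \cdot 4 = 16$)
$P \frac{O{\left(X{\left(0 \right)},1 \right)} - 247}{-488} - 252 = 16 \frac{\frac{1}{5} \cdot 1 - 247}{-488} - 252 = 16 \left(\frac{1}{5} - 247\right) \left(- \frac{1}{488}\right) - 252 = 16 \left(\left(- \frac{1234}{5}\right) \left(- \frac{1}{488}\right)\right) - 252 = 16 \cdot \frac{617}{1220} - 252 = \frac{2468}{305} - 252 = - \frac{74392}{305}$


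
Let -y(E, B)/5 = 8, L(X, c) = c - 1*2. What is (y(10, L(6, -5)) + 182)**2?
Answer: 20164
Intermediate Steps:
L(X, c) = -2 + c (L(X, c) = c - 2 = -2 + c)
y(E, B) = -40 (y(E, B) = -5*8 = -40)
(y(10, L(6, -5)) + 182)**2 = (-40 + 182)**2 = 142**2 = 20164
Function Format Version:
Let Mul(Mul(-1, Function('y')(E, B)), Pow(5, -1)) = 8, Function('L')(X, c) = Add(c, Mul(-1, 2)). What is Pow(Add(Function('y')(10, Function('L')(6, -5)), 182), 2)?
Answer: 20164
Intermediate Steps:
Function('L')(X, c) = Add(-2, c) (Function('L')(X, c) = Add(c, -2) = Add(-2, c))
Function('y')(E, B) = -40 (Function('y')(E, B) = Mul(-5, 8) = -40)
Pow(Add(Function('y')(10, Function('L')(6, -5)), 182), 2) = Pow(Add(-40, 182), 2) = Pow(142, 2) = 20164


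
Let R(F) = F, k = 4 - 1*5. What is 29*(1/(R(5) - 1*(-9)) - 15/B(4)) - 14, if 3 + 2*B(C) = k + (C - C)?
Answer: 1439/7 ≈ 205.57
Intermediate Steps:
k = -1 (k = 4 - 5 = -1)
B(C) = -2 (B(C) = -3/2 + (-1 + (C - C))/2 = -3/2 + (-1 + 0)/2 = -3/2 + (1/2)*(-1) = -3/2 - 1/2 = -2)
29*(1/(R(5) - 1*(-9)) - 15/B(4)) - 14 = 29*(1/(5 - 1*(-9)) - 15/(-2)) - 14 = 29*(1/(5 + 9) - 15*(-1/2)) - 14 = 29*(1/14 + 15/2) - 14 = 29*(53/7) - 14 = 1537/7 - 14 = 1439/7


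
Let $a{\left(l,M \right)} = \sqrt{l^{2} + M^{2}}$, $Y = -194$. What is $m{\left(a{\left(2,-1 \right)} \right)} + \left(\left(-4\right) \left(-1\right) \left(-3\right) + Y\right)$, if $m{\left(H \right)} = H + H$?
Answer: $-206 + 2 \sqrt{5} \approx -201.53$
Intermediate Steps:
$a{\left(l,M \right)} = \sqrt{M^{2} + l^{2}}$
$m{\left(H \right)} = 2 H$
$m{\left(a{\left(2,-1 \right)} \right)} + \left(\left(-4\right) \left(-1\right) \left(-3\right) + Y\right) = 2 \sqrt{\left(-1\right)^{2} + 2^{2}} - \left(194 - \left(-4\right) \left(-1\right) \left(-3\right)\right) = 2 \sqrt{1 + 4} + \left(4 \left(-3\right) - 194\right) = 2 \sqrt{5} - 206 = -206 + 2 \sqrt{5}$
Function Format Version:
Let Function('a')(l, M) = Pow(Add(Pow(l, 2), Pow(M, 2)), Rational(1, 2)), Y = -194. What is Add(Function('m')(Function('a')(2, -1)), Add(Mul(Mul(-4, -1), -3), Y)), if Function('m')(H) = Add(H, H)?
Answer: Add(-206, Mul(2, Pow(5, Rational(1, 2)))) ≈ -201.53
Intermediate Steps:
Function('a')(l, M) = Pow(Add(Pow(M, 2), Pow(l, 2)), Rational(1, 2))
Function('m')(H) = Mul(2, H)
Add(Function('m')(Function('a')(2, -1)), Add(Mul(Mul(-4, -1), -3), Y)) = Add(Mul(2, Pow(Add(Pow(-1, 2), Pow(2, 2)), Rational(1, 2))), Add(Mul(Mul(-4, -1), -3), -194)) = Add(Mul(2, Pow(Add(1, 4), Rational(1, 2))), Add(Mul(4, -3), -194)) = Add(Mul(2, Pow(5, Rational(1, 2))), Add(-12, -194)) = Add(Mul(2, Pow(5, Rational(1, 2))), -206) = Add(-206, Mul(2, Pow(5, Rational(1, 2))))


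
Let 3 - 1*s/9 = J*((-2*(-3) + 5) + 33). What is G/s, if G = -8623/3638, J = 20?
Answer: 8623/28714734 ≈ 0.00030030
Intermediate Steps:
G = -8623/3638 (G = -8623*1/3638 = -8623/3638 ≈ -2.3703)
s = -7893 (s = 27 - 180*((-2*(-3) + 5) + 33) = 27 - 180*((6 + 5) + 33) = 27 - 180*(11 + 33) = 27 - 180*44 = 27 - 9*880 = 27 - 7920 = -7893)
G/s = -8623/3638/(-7893) = -8623/3638*(-1/7893) = 8623/28714734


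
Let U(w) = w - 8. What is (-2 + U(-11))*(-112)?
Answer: 2352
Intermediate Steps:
U(w) = -8 + w
(-2 + U(-11))*(-112) = (-2 + (-8 - 11))*(-112) = (-2 - 19)*(-112) = -21*(-112) = 2352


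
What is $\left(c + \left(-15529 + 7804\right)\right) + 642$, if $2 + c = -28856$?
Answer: $-35941$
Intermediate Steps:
$c = -28858$ ($c = -2 - 28856 = -28858$)
$\left(c + \left(-15529 + 7804\right)\right) + 642 = \left(-28858 + \left(-15529 + 7804\right)\right) + 642 = \left(-28858 - 7725\right) + 642 = -36583 + 642 = -35941$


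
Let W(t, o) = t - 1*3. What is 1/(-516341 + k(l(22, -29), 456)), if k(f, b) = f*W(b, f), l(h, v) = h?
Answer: -1/506375 ≈ -1.9748e-6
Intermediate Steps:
W(t, o) = -3 + t (W(t, o) = t - 3 = -3 + t)
k(f, b) = f*(-3 + b)
1/(-516341 + k(l(22, -29), 456)) = 1/(-516341 + 22*(-3 + 456)) = 1/(-516341 + 22*453) = 1/(-516341 + 9966) = 1/(-506375) = -1/506375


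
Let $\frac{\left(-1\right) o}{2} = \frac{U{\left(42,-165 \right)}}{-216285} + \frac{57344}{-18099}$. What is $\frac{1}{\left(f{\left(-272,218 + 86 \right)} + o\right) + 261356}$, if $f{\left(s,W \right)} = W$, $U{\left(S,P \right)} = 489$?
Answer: $\frac{1304847405}{341434646323934} \approx 3.8217 \cdot 10^{-6}$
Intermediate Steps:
$o = \frac{8274331634}{1304847405}$ ($o = - 2 \left(\frac{489}{-216285} + \frac{57344}{-18099}\right) = - 2 \left(489 \left(- \frac{1}{216285}\right) + 57344 \left(- \frac{1}{18099}\right)\right) = - 2 \left(- \frac{163}{72095} - \frac{57344}{18099}\right) = \left(-2\right) \left(- \frac{4137165817}{1304847405}\right) = \frac{8274331634}{1304847405} \approx 6.3412$)
$\frac{1}{\left(f{\left(-272,218 + 86 \right)} + o\right) + 261356} = \frac{1}{\left(\left(218 + 86\right) + \frac{8274331634}{1304847405}\right) + 261356} = \frac{1}{\left(304 + \frac{8274331634}{1304847405}\right) + 261356} = \frac{1}{\frac{404947942754}{1304847405} + 261356} = \frac{1}{\frac{341434646323934}{1304847405}} = \frac{1304847405}{341434646323934}$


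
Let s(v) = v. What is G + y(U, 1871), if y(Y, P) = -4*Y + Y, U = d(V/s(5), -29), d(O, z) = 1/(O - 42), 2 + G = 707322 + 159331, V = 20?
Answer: 32932741/38 ≈ 8.6665e+5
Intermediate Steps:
G = 866651 (G = -2 + (707322 + 159331) = -2 + 866653 = 866651)
d(O, z) = 1/(-42 + O)
U = -1/38 (U = 1/(-42 + 20/5) = 1/(-42 + 20*(⅕)) = 1/(-42 + 4) = 1/(-38) = -1/38 ≈ -0.026316)
y(Y, P) = -3*Y
G + y(U, 1871) = 866651 - 3*(-1/38) = 866651 + 3/38 = 32932741/38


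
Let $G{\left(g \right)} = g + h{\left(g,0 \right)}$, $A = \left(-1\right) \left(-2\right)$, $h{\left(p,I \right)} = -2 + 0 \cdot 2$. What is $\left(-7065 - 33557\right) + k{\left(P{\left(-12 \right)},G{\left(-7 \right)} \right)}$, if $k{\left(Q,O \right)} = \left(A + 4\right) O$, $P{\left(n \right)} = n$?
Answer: $-40676$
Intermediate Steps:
$h{\left(p,I \right)} = -2$ ($h{\left(p,I \right)} = -2 + 0 = -2$)
$A = 2$
$G{\left(g \right)} = -2 + g$ ($G{\left(g \right)} = g - 2 = -2 + g$)
$k{\left(Q,O \right)} = 6 O$ ($k{\left(Q,O \right)} = \left(2 + 4\right) O = 6 O$)
$\left(-7065 - 33557\right) + k{\left(P{\left(-12 \right)},G{\left(-7 \right)} \right)} = \left(-7065 - 33557\right) + 6 \left(-2 - 7\right) = -40622 + 6 \left(-9\right) = -40622 - 54 = -40676$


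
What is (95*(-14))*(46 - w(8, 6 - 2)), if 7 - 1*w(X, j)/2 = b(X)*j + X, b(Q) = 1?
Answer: -74480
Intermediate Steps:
w(X, j) = 14 - 2*X - 2*j (w(X, j) = 14 - 2*(1*j + X) = 14 - 2*(j + X) = 14 - 2*(X + j) = 14 + (-2*X - 2*j) = 14 - 2*X - 2*j)
(95*(-14))*(46 - w(8, 6 - 2)) = (95*(-14))*(46 - (14 - 2*8 - 2*(6 - 2))) = -1330*(46 - (14 - 16 - 2*4)) = -1330*(46 - (14 - 16 - 8)) = -1330*(46 - 1*(-10)) = -1330*(46 + 10) = -1330*56 = -74480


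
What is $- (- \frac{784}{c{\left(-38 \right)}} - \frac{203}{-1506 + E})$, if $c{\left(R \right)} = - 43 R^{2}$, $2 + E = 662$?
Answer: $- \frac{3316985}{13132458} \approx -0.25258$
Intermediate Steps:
$E = 660$ ($E = -2 + 662 = 660$)
$- (- \frac{784}{c{\left(-38 \right)}} - \frac{203}{-1506 + E}) = - (- \frac{784}{\left(-43\right) \left(-38\right)^{2}} - \frac{203}{-1506 + 660}) = - (- \frac{784}{\left(-43\right) 1444} - \frac{203}{-846}) = - (- \frac{784}{-62092} - - \frac{203}{846}) = - (\left(-784\right) \left(- \frac{1}{62092}\right) + \frac{203}{846}) = - (\frac{196}{15523} + \frac{203}{846}) = \left(-1\right) \frac{3316985}{13132458} = - \frac{3316985}{13132458}$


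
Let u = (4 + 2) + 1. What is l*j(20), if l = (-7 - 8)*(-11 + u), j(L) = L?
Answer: 1200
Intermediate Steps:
u = 7 (u = 6 + 1 = 7)
l = 60 (l = (-7 - 8)*(-11 + 7) = -15*(-4) = 60)
l*j(20) = 60*20 = 1200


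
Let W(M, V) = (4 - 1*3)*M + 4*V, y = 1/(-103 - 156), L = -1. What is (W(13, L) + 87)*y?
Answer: -96/259 ≈ -0.37066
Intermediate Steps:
y = -1/259 (y = 1/(-259) = -1/259 ≈ -0.0038610)
W(M, V) = M + 4*V (W(M, V) = (4 - 3)*M + 4*V = 1*M + 4*V = M + 4*V)
(W(13, L) + 87)*y = ((13 + 4*(-1)) + 87)*(-1/259) = ((13 - 4) + 87)*(-1/259) = (9 + 87)*(-1/259) = 96*(-1/259) = -96/259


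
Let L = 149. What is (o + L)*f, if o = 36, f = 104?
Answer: 19240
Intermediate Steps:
(o + L)*f = (36 + 149)*104 = 185*104 = 19240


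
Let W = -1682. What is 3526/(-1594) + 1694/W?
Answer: -2157742/670277 ≈ -3.2192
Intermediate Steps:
3526/(-1594) + 1694/W = 3526/(-1594) + 1694/(-1682) = 3526*(-1/1594) + 1694*(-1/1682) = -1763/797 - 847/841 = -2157742/670277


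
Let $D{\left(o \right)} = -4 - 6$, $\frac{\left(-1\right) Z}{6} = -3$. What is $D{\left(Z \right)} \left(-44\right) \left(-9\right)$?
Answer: $-3960$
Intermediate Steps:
$Z = 18$ ($Z = \left(-6\right) \left(-3\right) = 18$)
$D{\left(o \right)} = -10$ ($D{\left(o \right)} = -4 - 6 = -10$)
$D{\left(Z \right)} \left(-44\right) \left(-9\right) = \left(-10\right) \left(-44\right) \left(-9\right) = 440 \left(-9\right) = -3960$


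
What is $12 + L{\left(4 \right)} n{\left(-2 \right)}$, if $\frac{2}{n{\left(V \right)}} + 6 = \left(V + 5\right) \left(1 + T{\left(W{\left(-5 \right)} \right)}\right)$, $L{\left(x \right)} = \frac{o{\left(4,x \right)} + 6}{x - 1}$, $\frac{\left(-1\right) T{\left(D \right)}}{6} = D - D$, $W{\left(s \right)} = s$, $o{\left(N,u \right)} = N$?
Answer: $\frac{88}{9} \approx 9.7778$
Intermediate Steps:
$T{\left(D \right)} = 0$ ($T{\left(D \right)} = - 6 \left(D - D\right) = \left(-6\right) 0 = 0$)
$L{\left(x \right)} = \frac{10}{-1 + x}$ ($L{\left(x \right)} = \frac{4 + 6}{x - 1} = \frac{10}{-1 + x}$)
$n{\left(V \right)} = \frac{2}{-1 + V}$ ($n{\left(V \right)} = \frac{2}{-6 + \left(V + 5\right) \left(1 + 0\right)} = \frac{2}{-6 + \left(5 + V\right) 1} = \frac{2}{-6 + \left(5 + V\right)} = \frac{2}{-1 + V}$)
$12 + L{\left(4 \right)} n{\left(-2 \right)} = 12 + \frac{10}{-1 + 4} \frac{2}{-1 - 2} = 12 + \frac{10}{3} \frac{2}{-3} = 12 + 10 \cdot \frac{1}{3} \cdot 2 \left(- \frac{1}{3}\right) = 12 + \frac{10}{3} \left(- \frac{2}{3}\right) = 12 - \frac{20}{9} = \frac{88}{9}$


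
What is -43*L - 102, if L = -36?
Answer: 1446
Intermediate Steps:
-43*L - 102 = -43*(-36) - 102 = 1548 - 102 = 1446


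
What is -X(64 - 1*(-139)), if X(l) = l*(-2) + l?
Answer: 203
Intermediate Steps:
X(l) = -l (X(l) = -2*l + l = -l)
-X(64 - 1*(-139)) = -(-1)*(64 - 1*(-139)) = -(-1)*(64 + 139) = -(-1)*203 = -1*(-203) = 203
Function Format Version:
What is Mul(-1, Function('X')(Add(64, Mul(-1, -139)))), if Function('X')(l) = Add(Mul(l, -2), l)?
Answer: 203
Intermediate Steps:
Function('X')(l) = Mul(-1, l) (Function('X')(l) = Add(Mul(-2, l), l) = Mul(-1, l))
Mul(-1, Function('X')(Add(64, Mul(-1, -139)))) = Mul(-1, Mul(-1, Add(64, Mul(-1, -139)))) = Mul(-1, Mul(-1, Add(64, 139))) = Mul(-1, Mul(-1, 203)) = Mul(-1, -203) = 203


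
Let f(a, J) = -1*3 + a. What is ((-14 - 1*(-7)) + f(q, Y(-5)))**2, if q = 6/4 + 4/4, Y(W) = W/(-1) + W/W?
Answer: 225/4 ≈ 56.250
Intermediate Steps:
Y(W) = 1 - W (Y(W) = W*(-1) + 1 = -W + 1 = 1 - W)
q = 5/2 (q = 6*(1/4) + 4*(1/4) = 3/2 + 1 = 5/2 ≈ 2.5000)
f(a, J) = -3 + a
((-14 - 1*(-7)) + f(q, Y(-5)))**2 = ((-14 - 1*(-7)) + (-3 + 5/2))**2 = ((-14 + 7) - 1/2)**2 = (-7 - 1/2)**2 = (-15/2)**2 = 225/4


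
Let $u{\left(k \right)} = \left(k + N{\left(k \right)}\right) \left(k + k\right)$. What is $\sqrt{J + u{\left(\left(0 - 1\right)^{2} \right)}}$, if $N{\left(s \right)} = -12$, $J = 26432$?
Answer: $\sqrt{26410} \approx 162.51$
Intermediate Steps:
$u{\left(k \right)} = 2 k \left(-12 + k\right)$ ($u{\left(k \right)} = \left(k - 12\right) \left(k + k\right) = \left(-12 + k\right) 2 k = 2 k \left(-12 + k\right)$)
$\sqrt{J + u{\left(\left(0 - 1\right)^{2} \right)}} = \sqrt{26432 + 2 \left(0 - 1\right)^{2} \left(-12 + \left(0 - 1\right)^{2}\right)} = \sqrt{26432 + 2 \left(-1\right)^{2} \left(-12 + \left(-1\right)^{2}\right)} = \sqrt{26432 + 2 \cdot 1 \left(-12 + 1\right)} = \sqrt{26432 + 2 \cdot 1 \left(-11\right)} = \sqrt{26432 - 22} = \sqrt{26410}$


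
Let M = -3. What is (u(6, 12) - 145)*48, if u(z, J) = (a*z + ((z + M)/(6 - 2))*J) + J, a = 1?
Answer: -5664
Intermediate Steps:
u(z, J) = J + z + J*(-¾ + z/4) (u(z, J) = (1*z + ((z - 3)/(6 - 2))*J) + J = (z + ((-3 + z)/4)*J) + J = (z + ((-3 + z)*(¼))*J) + J = (z + (-¾ + z/4)*J) + J = (z + J*(-¾ + z/4)) + J = J + z + J*(-¾ + z/4))
(u(6, 12) - 145)*48 = ((6 + (¼)*12 + (¼)*12*6) - 145)*48 = ((6 + 3 + 18) - 145)*48 = (27 - 145)*48 = -118*48 = -5664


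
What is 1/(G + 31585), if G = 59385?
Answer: 1/90970 ≈ 1.0993e-5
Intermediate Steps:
1/(G + 31585) = 1/(59385 + 31585) = 1/90970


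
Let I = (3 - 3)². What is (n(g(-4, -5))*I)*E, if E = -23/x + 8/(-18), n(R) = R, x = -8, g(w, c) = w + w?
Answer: 0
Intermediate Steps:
g(w, c) = 2*w
I = 0 (I = 0² = 0)
E = 175/72 (E = -23/(-8) + 8/(-18) = -23*(-⅛) + 8*(-1/18) = 23/8 - 4/9 = 175/72 ≈ 2.4306)
(n(g(-4, -5))*I)*E = ((2*(-4))*0)*(175/72) = -8*0*(175/72) = 0*(175/72) = 0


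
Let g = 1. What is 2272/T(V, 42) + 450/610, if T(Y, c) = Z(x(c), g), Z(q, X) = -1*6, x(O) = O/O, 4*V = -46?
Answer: -69161/183 ≈ -377.93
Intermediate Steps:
V = -23/2 (V = (1/4)*(-46) = -23/2 ≈ -11.500)
x(O) = 1
Z(q, X) = -6
T(Y, c) = -6
2272/T(V, 42) + 450/610 = 2272/(-6) + 450/610 = 2272*(-1/6) + 450*(1/610) = -1136/3 + 45/61 = -69161/183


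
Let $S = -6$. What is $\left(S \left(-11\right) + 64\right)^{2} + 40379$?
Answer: $57279$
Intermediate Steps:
$\left(S \left(-11\right) + 64\right)^{2} + 40379 = \left(\left(-6\right) \left(-11\right) + 64\right)^{2} + 40379 = \left(66 + 64\right)^{2} + 40379 = 130^{2} + 40379 = 16900 + 40379 = 57279$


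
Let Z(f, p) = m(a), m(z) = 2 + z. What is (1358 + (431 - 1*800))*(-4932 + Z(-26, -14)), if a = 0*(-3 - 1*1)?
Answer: -4875770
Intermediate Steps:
a = 0 (a = 0*(-3 - 1) = 0*(-4) = 0)
Z(f, p) = 2 (Z(f, p) = 2 + 0 = 2)
(1358 + (431 - 1*800))*(-4932 + Z(-26, -14)) = (1358 + (431 - 1*800))*(-4932 + 2) = (1358 + (431 - 800))*(-4930) = (1358 - 369)*(-4930) = 989*(-4930) = -4875770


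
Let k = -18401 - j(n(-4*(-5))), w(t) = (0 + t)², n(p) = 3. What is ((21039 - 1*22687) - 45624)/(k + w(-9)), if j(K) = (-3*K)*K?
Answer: 47272/18293 ≈ 2.5842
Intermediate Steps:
j(K) = -3*K²
w(t) = t²
k = -18374 (k = -18401 - (-3)*3² = -18401 - (-3)*9 = -18401 - 1*(-27) = -18401 + 27 = -18374)
((21039 - 1*22687) - 45624)/(k + w(-9)) = ((21039 - 1*22687) - 45624)/(-18374 + (-9)²) = ((21039 - 22687) - 45624)/(-18374 + 81) = (-1648 - 45624)/(-18293) = -47272*(-1/18293) = 47272/18293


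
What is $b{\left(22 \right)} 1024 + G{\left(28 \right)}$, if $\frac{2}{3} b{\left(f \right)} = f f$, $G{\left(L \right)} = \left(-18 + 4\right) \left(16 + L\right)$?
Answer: $742808$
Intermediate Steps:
$G{\left(L \right)} = -224 - 14 L$ ($G{\left(L \right)} = - 14 \left(16 + L\right) = -224 - 14 L$)
$b{\left(f \right)} = \frac{3 f^{2}}{2}$ ($b{\left(f \right)} = \frac{3 f f}{2} = \frac{3 f^{2}}{2}$)
$b{\left(22 \right)} 1024 + G{\left(28 \right)} = \frac{3 \cdot 22^{2}}{2} \cdot 1024 - 616 = \frac{3}{2} \cdot 484 \cdot 1024 - 616 = 726 \cdot 1024 - 616 = 743424 - 616 = 742808$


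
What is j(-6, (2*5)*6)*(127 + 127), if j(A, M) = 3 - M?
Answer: -14478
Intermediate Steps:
j(-6, (2*5)*6)*(127 + 127) = (3 - 2*5*6)*(127 + 127) = (3 - 10*6)*254 = (3 - 1*60)*254 = (3 - 60)*254 = -57*254 = -14478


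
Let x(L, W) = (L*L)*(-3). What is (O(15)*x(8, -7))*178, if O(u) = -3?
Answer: 102528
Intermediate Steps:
x(L, W) = -3*L² (x(L, W) = L²*(-3) = -3*L²)
(O(15)*x(8, -7))*178 = -(-9)*8²*178 = -(-9)*64*178 = -3*(-192)*178 = 576*178 = 102528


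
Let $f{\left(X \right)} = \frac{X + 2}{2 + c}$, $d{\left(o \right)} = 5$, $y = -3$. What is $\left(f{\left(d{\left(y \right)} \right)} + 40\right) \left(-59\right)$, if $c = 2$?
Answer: $- \frac{9853}{4} \approx -2463.3$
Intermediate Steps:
$f{\left(X \right)} = \frac{1}{2} + \frac{X}{4}$ ($f{\left(X \right)} = \frac{X + 2}{2 + 2} = \frac{2 + X}{4} = \left(2 + X\right) \frac{1}{4} = \frac{1}{2} + \frac{X}{4}$)
$\left(f{\left(d{\left(y \right)} \right)} + 40\right) \left(-59\right) = \left(\left(\frac{1}{2} + \frac{1}{4} \cdot 5\right) + 40\right) \left(-59\right) = \left(\left(\frac{1}{2} + \frac{5}{4}\right) + 40\right) \left(-59\right) = \left(\frac{7}{4} + 40\right) \left(-59\right) = \frac{167}{4} \left(-59\right) = - \frac{9853}{4}$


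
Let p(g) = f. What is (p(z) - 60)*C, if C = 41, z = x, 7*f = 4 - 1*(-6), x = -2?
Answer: -16810/7 ≈ -2401.4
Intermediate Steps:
f = 10/7 (f = (4 - 1*(-6))/7 = (4 + 6)/7 = (⅐)*10 = 10/7 ≈ 1.4286)
z = -2
p(g) = 10/7
(p(z) - 60)*C = (10/7 - 60)*41 = -410/7*41 = -16810/7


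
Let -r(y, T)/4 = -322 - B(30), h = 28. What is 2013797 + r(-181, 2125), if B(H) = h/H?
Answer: 30226331/15 ≈ 2.0151e+6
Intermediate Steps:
B(H) = 28/H
r(y, T) = 19376/15 (r(y, T) = -4*(-322 - 28/30) = -4*(-322 - 1*14/15) = -4*(-322 - 14/15) = -4*(-4844/15) = 19376/15)
2013797 + r(-181, 2125) = 2013797 + 19376/15 = 30226331/15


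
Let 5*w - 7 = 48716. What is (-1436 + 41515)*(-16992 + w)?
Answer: -1452342723/5 ≈ -2.9047e+8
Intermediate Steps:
w = 48723/5 (w = 7/5 + (⅕)*48716 = 7/5 + 48716/5 = 48723/5 ≈ 9744.6)
(-1436 + 41515)*(-16992 + w) = (-1436 + 41515)*(-16992 + 48723/5) = 40079*(-36237/5) = -1452342723/5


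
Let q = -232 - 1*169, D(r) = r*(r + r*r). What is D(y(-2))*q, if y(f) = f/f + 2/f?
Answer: 0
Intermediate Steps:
y(f) = 1 + 2/f
D(r) = r*(r + r**2)
q = -401 (q = -232 - 169 = -401)
D(y(-2))*q = (((2 - 2)/(-2))**2*(1 + (2 - 2)/(-2)))*(-401) = ((-1/2*0)**2*(1 - 1/2*0))*(-401) = (0**2*(1 + 0))*(-401) = (0*1)*(-401) = 0*(-401) = 0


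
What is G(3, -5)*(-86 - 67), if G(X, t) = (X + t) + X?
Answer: -153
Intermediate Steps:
G(X, t) = t + 2*X
G(3, -5)*(-86 - 67) = (-5 + 2*3)*(-86 - 67) = (-5 + 6)*(-153) = 1*(-153) = -153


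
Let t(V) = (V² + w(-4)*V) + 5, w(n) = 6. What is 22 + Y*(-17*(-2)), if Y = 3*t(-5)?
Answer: 22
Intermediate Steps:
t(V) = 5 + V² + 6*V (t(V) = (V² + 6*V) + 5 = 5 + V² + 6*V)
Y = 0 (Y = 3*(5 + (-5)² + 6*(-5)) = 3*(5 + 25 - 30) = 3*0 = 0)
22 + Y*(-17*(-2)) = 22 + 0*(-17*(-2)) = 22 + 0*34 = 22 + 0 = 22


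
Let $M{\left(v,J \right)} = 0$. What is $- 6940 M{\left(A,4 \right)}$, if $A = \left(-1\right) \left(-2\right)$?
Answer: $0$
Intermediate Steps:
$A = 2$
$- 6940 M{\left(A,4 \right)} = \left(-6940\right) 0 = 0$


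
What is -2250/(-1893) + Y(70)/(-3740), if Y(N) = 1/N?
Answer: 196349369/165195800 ≈ 1.1886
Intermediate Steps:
-2250/(-1893) + Y(70)/(-3740) = -2250/(-1893) + 1/(70*(-3740)) = -2250*(-1/1893) + (1/70)*(-1/3740) = 750/631 - 1/261800 = 196349369/165195800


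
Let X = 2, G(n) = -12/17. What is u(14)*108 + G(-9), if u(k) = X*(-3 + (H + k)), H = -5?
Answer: 22020/17 ≈ 1295.3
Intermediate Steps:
G(n) = -12/17 (G(n) = -12*1/17 = -12/17)
u(k) = -16 + 2*k (u(k) = 2*(-3 + (-5 + k)) = 2*(-8 + k) = -16 + 2*k)
u(14)*108 + G(-9) = (-16 + 2*14)*108 - 12/17 = (-16 + 28)*108 - 12/17 = 12*108 - 12/17 = 1296 - 12/17 = 22020/17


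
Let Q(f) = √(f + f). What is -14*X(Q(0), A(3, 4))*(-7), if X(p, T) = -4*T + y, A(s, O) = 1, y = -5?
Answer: -882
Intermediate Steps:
Q(f) = √2*√f (Q(f) = √(2*f) = √2*√f)
X(p, T) = -5 - 4*T (X(p, T) = -4*T - 5 = -5 - 4*T)
-14*X(Q(0), A(3, 4))*(-7) = -14*(-5 - 4*1)*(-7) = -14*(-5 - 4)*(-7) = -14*(-9)*(-7) = 126*(-7) = -882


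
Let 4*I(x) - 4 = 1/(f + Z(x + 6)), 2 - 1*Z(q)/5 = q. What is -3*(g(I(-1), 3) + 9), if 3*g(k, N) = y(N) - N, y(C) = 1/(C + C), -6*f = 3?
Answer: -145/6 ≈ -24.167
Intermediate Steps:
Z(q) = 10 - 5*q
f = -½ (f = -⅙*3 = -½ ≈ -0.50000)
y(C) = 1/(2*C)
I(x) = 1 + 1/(4*(-41/2 - 5*x)) (I(x) = 1 + 1/(4*(-½ + (10 - 5*(x + 6)))) = 1 + 1/(4*(-½ + (10 - 5*(6 + x)))) = 1 + 1/(4*(-½ + (10 + (-30 - 5*x)))) = 1 + 1/(4*(-½ + (-20 - 5*x))) = 1 + 1/(4*(-41/2 - 5*x)))
g(k, N) = -N/3 + 1/(6*N) (g(k, N) = (1/(2*N) - N)/3 = -N/3 + 1/(6*N))
-3*(g(I(-1), 3) + 9) = -3*((-⅓*3 + (⅙)/3) + 9) = -3*((-1 + (⅙)*(⅓)) + 9) = -3*((-1 + 1/18) + 9) = -3*(-17/18 + 9) = -3*145/18 = -145/6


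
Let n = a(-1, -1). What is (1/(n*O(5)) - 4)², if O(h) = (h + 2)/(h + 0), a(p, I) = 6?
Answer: 26569/1764 ≈ 15.062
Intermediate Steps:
n = 6
O(h) = (2 + h)/h
(1/(n*O(5)) - 4)² = (1/(6*((2 + 5)/5)) - 4)² = (1/(6*((⅕)*7)) - 4)² = (1/(6*(7/5)) - 4)² = (1/(42/5) - 4)² = (5/42 - 4)² = (-163/42)² = 26569/1764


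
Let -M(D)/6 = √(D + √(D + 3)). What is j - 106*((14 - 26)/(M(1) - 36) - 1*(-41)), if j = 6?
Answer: -48164/11 + 212*√3/33 ≈ -4367.4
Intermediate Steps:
M(D) = -6*√(D + √(3 + D)) (M(D) = -6*√(D + √(D + 3)) = -6*√(D + √(3 + D)))
j - 106*((14 - 26)/(M(1) - 36) - 1*(-41)) = 6 - 106*((14 - 26)/(-6*√(1 + √(3 + 1)) - 36) - 1*(-41)) = 6 - 106*(-12/(-6*√(1 + √4) - 36) + 41) = 6 - 106*(-12/(-6*√(1 + 2) - 36) + 41) = 6 - 106*(-12/(-6*√3 - 36) + 41) = 6 - 106*(-12/(-36 - 6*√3) + 41) = 6 - 106*(41 - 12/(-36 - 6*√3)) = 6 + (-4346 + 1272/(-36 - 6*√3)) = -4340 + 1272/(-36 - 6*√3)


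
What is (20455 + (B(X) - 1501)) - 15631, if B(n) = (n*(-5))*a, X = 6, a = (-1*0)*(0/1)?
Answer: 3323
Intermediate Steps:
a = 0 (a = 0*(0*1) = 0*0 = 0)
B(n) = 0 (B(n) = (n*(-5))*0 = -5*n*0 = 0)
(20455 + (B(X) - 1501)) - 15631 = (20455 + (0 - 1501)) - 15631 = (20455 - 1501) - 15631 = 18954 - 15631 = 3323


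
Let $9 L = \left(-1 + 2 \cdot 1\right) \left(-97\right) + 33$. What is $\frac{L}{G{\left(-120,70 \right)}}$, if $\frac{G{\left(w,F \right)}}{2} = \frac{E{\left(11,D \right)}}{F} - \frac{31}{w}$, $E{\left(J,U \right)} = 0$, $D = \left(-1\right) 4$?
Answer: $- \frac{1280}{93} \approx -13.763$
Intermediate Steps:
$D = -4$
$L = - \frac{64}{9}$ ($L = \frac{\left(-1 + 2 \cdot 1\right) \left(-97\right) + 33}{9} = \frac{\left(-1 + 2\right) \left(-97\right) + 33}{9} = \frac{1 \left(-97\right) + 33}{9} = \frac{-97 + 33}{9} = \frac{1}{9} \left(-64\right) = - \frac{64}{9} \approx -7.1111$)
$G{\left(w,F \right)} = - \frac{62}{w}$ ($G{\left(w,F \right)} = 2 \left(\frac{0}{F} - \frac{31}{w}\right) = 2 \left(0 - \frac{31}{w}\right) = 2 \left(- \frac{31}{w}\right) = - \frac{62}{w}$)
$\frac{L}{G{\left(-120,70 \right)}} = - \frac{64}{9 \left(- \frac{62}{-120}\right)} = - \frac{64}{9 \left(\left(-62\right) \left(- \frac{1}{120}\right)\right)} = - \frac{64}{9 \cdot \frac{31}{60}} = \left(- \frac{64}{9}\right) \frac{60}{31} = - \frac{1280}{93}$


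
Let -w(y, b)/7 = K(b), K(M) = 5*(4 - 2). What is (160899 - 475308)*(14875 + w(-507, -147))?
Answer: -4654825245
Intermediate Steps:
K(M) = 10 (K(M) = 5*2 = 10)
w(y, b) = -70 (w(y, b) = -7*10 = -70)
(160899 - 475308)*(14875 + w(-507, -147)) = (160899 - 475308)*(14875 - 70) = -314409*14805 = -4654825245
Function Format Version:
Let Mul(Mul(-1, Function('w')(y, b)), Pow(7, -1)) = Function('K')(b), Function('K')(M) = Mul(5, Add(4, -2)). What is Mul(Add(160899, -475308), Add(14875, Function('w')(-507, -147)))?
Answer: -4654825245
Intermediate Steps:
Function('K')(M) = 10 (Function('K')(M) = Mul(5, 2) = 10)
Function('w')(y, b) = -70 (Function('w')(y, b) = Mul(-7, 10) = -70)
Mul(Add(160899, -475308), Add(14875, Function('w')(-507, -147))) = Mul(Add(160899, -475308), Add(14875, -70)) = Mul(-314409, 14805) = -4654825245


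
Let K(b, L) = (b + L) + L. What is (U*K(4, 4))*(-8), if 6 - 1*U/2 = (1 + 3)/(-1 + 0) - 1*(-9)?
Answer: -192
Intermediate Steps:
K(b, L) = b + 2*L (K(b, L) = (L + b) + L = b + 2*L)
U = 2 (U = 12 - 2*((1 + 3)/(-1 + 0) - 1*(-9)) = 12 - 2*(4/(-1) + 9) = 12 - 2*(4*(-1) + 9) = 12 - 2*(-4 + 9) = 12 - 2*5 = 12 - 10 = 2)
(U*K(4, 4))*(-8) = (2*(4 + 2*4))*(-8) = (2*(4 + 8))*(-8) = (2*12)*(-8) = 24*(-8) = -192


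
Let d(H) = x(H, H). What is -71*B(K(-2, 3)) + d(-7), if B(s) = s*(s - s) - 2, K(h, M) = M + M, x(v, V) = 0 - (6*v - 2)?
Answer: 186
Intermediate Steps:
x(v, V) = 2 - 6*v (x(v, V) = 0 - (-2 + 6*v) = 0 + (2 - 6*v) = 2 - 6*v)
d(H) = 2 - 6*H
K(h, M) = 2*M
B(s) = -2 (B(s) = s*0 - 2 = 0 - 2 = -2)
-71*B(K(-2, 3)) + d(-7) = -71*(-2) + (2 - 6*(-7)) = 142 + (2 + 42) = 142 + 44 = 186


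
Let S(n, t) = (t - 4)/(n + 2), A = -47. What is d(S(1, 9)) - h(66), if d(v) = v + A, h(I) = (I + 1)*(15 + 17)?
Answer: -6568/3 ≈ -2189.3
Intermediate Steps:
S(n, t) = (-4 + t)/(2 + n)
h(I) = 32 + 32*I (h(I) = (1 + I)*32 = 32 + 32*I)
d(v) = -47 + v (d(v) = v - 47 = -47 + v)
d(S(1, 9)) - h(66) = (-47 + (-4 + 9)/(2 + 1)) - (32 + 32*66) = (-47 + 5/3) - (32 + 2112) = (-47 + (1/3)*5) - 1*2144 = (-47 + 5/3) - 2144 = -136/3 - 2144 = -6568/3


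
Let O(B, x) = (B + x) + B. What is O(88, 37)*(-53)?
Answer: -11289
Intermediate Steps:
O(B, x) = x + 2*B
O(88, 37)*(-53) = (37 + 2*88)*(-53) = (37 + 176)*(-53) = 213*(-53) = -11289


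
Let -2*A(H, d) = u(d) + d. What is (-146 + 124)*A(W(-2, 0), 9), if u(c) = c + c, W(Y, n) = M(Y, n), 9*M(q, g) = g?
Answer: 297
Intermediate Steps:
M(q, g) = g/9
W(Y, n) = n/9
u(c) = 2*c
A(H, d) = -3*d/2 (A(H, d) = -(2*d + d)/2 = -3*d/2)
(-146 + 124)*A(W(-2, 0), 9) = (-146 + 124)*(-3/2*9) = -22*(-27/2) = 297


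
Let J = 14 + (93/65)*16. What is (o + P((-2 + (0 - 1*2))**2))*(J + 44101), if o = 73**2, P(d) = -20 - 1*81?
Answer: 14998938564/65 ≈ 2.3075e+8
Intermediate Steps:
P(d) = -101 (P(d) = -20 - 81 = -101)
o = 5329
J = 2398/65 (J = 14 + (93*(1/65))*16 = 14 + (93/65)*16 = 14 + 1488/65 = 2398/65 ≈ 36.892)
(o + P((-2 + (0 - 1*2))**2))*(J + 44101) = (5329 - 101)*(2398/65 + 44101) = 5228*(2868963/65) = 14998938564/65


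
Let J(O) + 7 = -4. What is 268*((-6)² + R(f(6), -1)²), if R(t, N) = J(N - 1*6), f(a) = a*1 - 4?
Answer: 42076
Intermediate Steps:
f(a) = -4 + a (f(a) = a - 4 = -4 + a)
J(O) = -11 (J(O) = -7 - 4 = -11)
R(t, N) = -11
268*((-6)² + R(f(6), -1)²) = 268*((-6)² + (-11)²) = 268*(36 + 121) = 268*157 = 42076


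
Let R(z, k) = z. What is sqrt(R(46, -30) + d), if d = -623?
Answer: I*sqrt(577) ≈ 24.021*I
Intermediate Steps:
sqrt(R(46, -30) + d) = sqrt(46 - 623) = sqrt(-577) = I*sqrt(577)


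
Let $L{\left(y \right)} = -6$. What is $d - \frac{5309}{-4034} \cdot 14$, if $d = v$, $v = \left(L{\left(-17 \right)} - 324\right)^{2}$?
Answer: $\frac{219688463}{2017} \approx 1.0892 \cdot 10^{5}$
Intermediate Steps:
$v = 108900$ ($v = \left(-6 - 324\right)^{2} = \left(-330\right)^{2} = 108900$)
$d = 108900$
$d - \frac{5309}{-4034} \cdot 14 = 108900 - \frac{5309}{-4034} \cdot 14 = 108900 - 5309 \left(- \frac{1}{4034}\right) 14 = 108900 - \left(- \frac{5309}{4034}\right) 14 = 108900 - - \frac{37163}{2017} = 108900 + \frac{37163}{2017} = \frac{219688463}{2017}$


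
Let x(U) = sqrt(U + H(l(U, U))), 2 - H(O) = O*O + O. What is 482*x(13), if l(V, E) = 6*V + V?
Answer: 482*I*sqrt(8357) ≈ 44063.0*I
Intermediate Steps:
l(V, E) = 7*V
H(O) = 2 - O - O**2 (H(O) = 2 - (O*O + O) = 2 - (O**2 + O) = 2 - (O + O**2) = 2 + (-O - O**2) = 2 - O - O**2)
x(U) = sqrt(2 - 49*U**2 - 6*U) (x(U) = sqrt(U + (2 - 7*U - (7*U)**2)) = sqrt(U + (2 - 7*U - 49*U**2)) = sqrt(U + (2 - 49*U**2 - 7*U)) = sqrt(2 - 49*U**2 - 6*U))
482*x(13) = 482*sqrt(2 - 49*13**2 - 6*13) = 482*sqrt(2 - 49*169 - 78) = 482*sqrt(2 - 8281 - 78) = 482*sqrt(-8357) = 482*(I*sqrt(8357)) = 482*I*sqrt(8357)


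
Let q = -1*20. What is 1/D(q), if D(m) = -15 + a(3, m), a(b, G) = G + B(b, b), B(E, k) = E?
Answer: -1/32 ≈ -0.031250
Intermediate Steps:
a(b, G) = G + b
q = -20
D(m) = -12 + m (D(m) = -15 + (m + 3) = -15 + (3 + m) = -12 + m)
1/D(q) = 1/(-12 - 20) = 1/(-32) = -1/32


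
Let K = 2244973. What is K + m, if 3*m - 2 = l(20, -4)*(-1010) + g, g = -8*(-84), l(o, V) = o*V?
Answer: 2272131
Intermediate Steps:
l(o, V) = V*o
g = 672
m = 27158 (m = ⅔ + (-4*20*(-1010) + 672)/3 = ⅔ + (-80*(-1010) + 672)/3 = ⅔ + (80800 + 672)/3 = ⅔ + (⅓)*81472 = ⅔ + 81472/3 = 27158)
K + m = 2244973 + 27158 = 2272131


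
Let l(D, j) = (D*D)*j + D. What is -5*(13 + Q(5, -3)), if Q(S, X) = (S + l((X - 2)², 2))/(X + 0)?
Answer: 6205/3 ≈ 2068.3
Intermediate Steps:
l(D, j) = D + j*D² (l(D, j) = D²*j + D = j*D² + D = D + j*D²)
Q(S, X) = (S + (-2 + X)²*(1 + 2*(-2 + X)²))/X (Q(S, X) = (S + (X - 2)²*(1 + (X - 2)²*2))/(X + 0) = (S + (-2 + X)²*(1 + (-2 + X)²*2))/X = (S + (-2 + X)²*(1 + 2*(-2 + X)²))/X)
-5*(13 + Q(5, -3)) = -5*(13 + (5 + (-2 - 3)²*(1 + 2*(-2 - 3)²))/(-3)) = -5*(13 - (5 + (-5)²*(1 + 2*(-5)²))/3) = -5*(13 - (5 + 25*(1 + 2*25))/3) = -5*(13 - (5 + 25*(1 + 50))/3) = -5*(13 - (5 + 25*51)/3) = -5*(13 - (5 + 1275)/3) = -5*(13 - ⅓*1280) = -5*(13 - 1280/3) = -5*(-1241/3) = 6205/3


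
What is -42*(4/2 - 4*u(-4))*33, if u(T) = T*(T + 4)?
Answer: -2772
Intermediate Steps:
u(T) = T*(4 + T)
-42*(4/2 - 4*u(-4))*33 = -42*(4/2 - (-16)*(4 - 4))*33 = -42*(4*(1/2) - (-16)*0)*33 = -42*(2 - 4*0)*33 = -42*(2 + 0)*33 = -42*2*33 = -84*33 = -2772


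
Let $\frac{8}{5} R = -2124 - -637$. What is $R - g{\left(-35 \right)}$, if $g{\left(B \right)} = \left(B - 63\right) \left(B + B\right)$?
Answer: $- \frac{62315}{8} \approx -7789.4$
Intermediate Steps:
$g{\left(B \right)} = 2 B \left(-63 + B\right)$ ($g{\left(B \right)} = \left(-63 + B\right) 2 B = 2 B \left(-63 + B\right)$)
$R = - \frac{7435}{8}$ ($R = \frac{5 \left(-2124 - -637\right)}{8} = \frac{5 \left(-2124 + 637\right)}{8} = \frac{5}{8} \left(-1487\right) = - \frac{7435}{8} \approx -929.38$)
$R - g{\left(-35 \right)} = - \frac{7435}{8} - 2 \left(-35\right) \left(-63 - 35\right) = - \frac{7435}{8} - 2 \left(-35\right) \left(-98\right) = - \frac{7435}{8} - 6860 = - \frac{62315}{8}$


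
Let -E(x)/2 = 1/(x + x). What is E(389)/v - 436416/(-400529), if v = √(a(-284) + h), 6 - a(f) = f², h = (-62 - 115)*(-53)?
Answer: 436416/400529 + I*√589/2520331 ≈ 1.0896 + 9.6294e-6*I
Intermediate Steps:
h = 9381 (h = -177*(-53) = 9381)
a(f) = 6 - f²
E(x) = -1/x (E(x) = -2/(x + x) = -2*1/(2*x) = -1/x)
v = 11*I*√589 (v = √((6 - 1*(-284)²) + 9381) = √((6 - 1*80656) + 9381) = √((6 - 80656) + 9381) = √(-80650 + 9381) = √(-71269) = 11*I*√589 ≈ 266.96*I)
E(389)/v - 436416/(-400529) = (-1/389)/((11*I*√589)) - 436416/(-400529) = (-1*1/389)*(-I*√589/6479) - 436416*(-1/400529) = -(-1)*I*√589/2520331 + 436416/400529 = I*√589/2520331 + 436416/400529 = 436416/400529 + I*√589/2520331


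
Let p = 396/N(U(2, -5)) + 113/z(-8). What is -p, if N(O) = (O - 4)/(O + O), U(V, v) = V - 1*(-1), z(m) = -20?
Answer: 47633/20 ≈ 2381.6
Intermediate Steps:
U(V, v) = 1 + V (U(V, v) = V + 1 = 1 + V)
N(O) = (-4 + O)/(2*O) (N(O) = (-4 + O)/((2*O)) = (-4 + O)*(1/(2*O)) = (-4 + O)/(2*O))
p = -47633/20 (p = 396/(((-4 + (1 + 2))/(2*(1 + 2)))) + 113/(-20) = 396/(((½)*(-4 + 3)/3)) + 113*(-1/20) = 396/(((½)*(⅓)*(-1))) - 113/20 = 396/(-⅙) - 113/20 = 396*(-6) - 113/20 = -2376 - 113/20 = -47633/20 ≈ -2381.6)
-p = -1*(-47633/20) = 47633/20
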